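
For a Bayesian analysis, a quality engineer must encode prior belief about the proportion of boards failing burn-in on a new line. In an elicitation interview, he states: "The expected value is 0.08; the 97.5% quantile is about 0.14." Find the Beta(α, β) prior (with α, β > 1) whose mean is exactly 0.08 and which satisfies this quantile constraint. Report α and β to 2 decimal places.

With mean 0.08 fixed, write α = 0.08s, β = 0.92s where s = α+β.
Need P(θ < 0.14) = 0.975 under Beta(0.08s, 0.92s). Normal approximation: (q−m)/√(m(1−m)/s) ≈ z_{0.975} = 1.96, so s ≈ 0.08·0.92·(1.96)²/(0.14−0.08)² = 78.5.
At s = 78.5: P(θ<0.14) ≈ 0.960. Adjusting to match 0.975 gives s ≈ 100.82.
So α = 0.08·100.82 ≈ 8.07, β = 0.92·100.82 ≈ 92.75.

α ≈ 8.07, β ≈ 92.75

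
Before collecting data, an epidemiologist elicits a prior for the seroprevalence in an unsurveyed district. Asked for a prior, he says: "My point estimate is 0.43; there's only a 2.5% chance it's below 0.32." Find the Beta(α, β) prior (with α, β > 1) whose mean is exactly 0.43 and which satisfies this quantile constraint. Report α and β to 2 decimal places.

α ≈ 31.77, β ≈ 42.11

With mean 0.43 fixed, write α = 0.43s, β = 0.57s where s = α+β.
Need P(θ < 0.32) = 0.025 under Beta(0.43s, 0.57s). Normal approximation: (q−m)/√(m(1−m)/s) ≈ z_{0.025} = -1.96, so s ≈ 0.43·0.57·(-1.96)²/(0.32−0.43)² = 77.8.
At s = 77.8: P(θ<0.32) ≈ 0.022. Adjusting to match 0.025 gives s ≈ 73.88.
So α = 0.43·73.88 ≈ 31.77, β = 0.57·73.88 ≈ 42.11.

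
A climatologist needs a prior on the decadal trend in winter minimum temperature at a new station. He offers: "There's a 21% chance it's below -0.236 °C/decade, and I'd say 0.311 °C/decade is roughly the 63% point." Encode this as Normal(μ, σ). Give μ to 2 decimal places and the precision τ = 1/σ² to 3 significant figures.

For Normal(μ,σ), the p-quantile is μ + z_p·σ. Here z_{0.21} = -0.8064, z_{0.63} = 0.3319.
So -0.236 = μ − 0.8064σ and 0.311 = μ + 0.3319σ.
Subtracting: σ = (0.311 − -0.236)/(0.3319 − (-0.8064)) = 0.48.
Then μ = -0.236 − (-0.8064)·0.48 = 0.15.
Precision τ = 1/σ² = 1/0.4806² = 4.33.

μ = 0.15, τ = 4.33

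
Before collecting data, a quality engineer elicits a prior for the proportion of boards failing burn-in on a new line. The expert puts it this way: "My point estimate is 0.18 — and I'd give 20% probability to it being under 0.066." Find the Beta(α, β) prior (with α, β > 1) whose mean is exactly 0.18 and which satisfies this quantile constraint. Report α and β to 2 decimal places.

With mean 0.18 fixed, write α = 0.18s, β = 0.82s where s = α+β.
Need P(θ < 0.066) = 0.2 under Beta(0.18s, 0.82s). Normal approximation: (q−m)/√(m(1−m)/s) ≈ z_{0.2} = -0.842, so s ≈ 0.18·0.82·(-0.842)²/(0.066−0.18)² = 8.0.
At s = 8.0: P(θ<0.066) ≈ 0.197. Adjusting to match 0.2 gives s ≈ 7.91.
So α = 0.18·7.91 ≈ 1.42, β = 0.82·7.91 ≈ 6.49.

α ≈ 1.42, β ≈ 6.49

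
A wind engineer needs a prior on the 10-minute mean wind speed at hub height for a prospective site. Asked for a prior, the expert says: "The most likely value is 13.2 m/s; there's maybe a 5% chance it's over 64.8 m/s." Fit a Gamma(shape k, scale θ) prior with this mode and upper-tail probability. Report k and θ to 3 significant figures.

k ≈ 1.95, θ ≈ 13.9

Gamma(k,θ) with k>1 has mode (k−1)θ, so θ = 13.2/(k−1).
Need P(X < 64.8) = 0.95 with θ tied to k this way. Start at k = 2, θ = 13.2: P(X<64.8) ≈ 0.956.
Too high — lower k to spread out. Iterating converges to k ≈ 1.95.
Then θ = 13.2/(1.95−1) ≈ 13.9.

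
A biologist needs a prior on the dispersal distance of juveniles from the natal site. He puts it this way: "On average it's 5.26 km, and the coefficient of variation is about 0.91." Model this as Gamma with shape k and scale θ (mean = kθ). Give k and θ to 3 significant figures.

For Gamma(k, scale θ): mean = kθ, variance = kθ², so CV = 1/√k.
CV = 0.91, hence k = 1/CV² = 1.21.
Then θ = mean/k = 5.26/1.21 = 4.36.

k ≈ 1.21, θ ≈ 4.36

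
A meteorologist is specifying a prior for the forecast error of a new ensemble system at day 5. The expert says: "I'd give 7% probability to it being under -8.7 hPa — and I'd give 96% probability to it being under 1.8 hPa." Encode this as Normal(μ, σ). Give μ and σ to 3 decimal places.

μ = -3.897, σ = 3.254

The p-quantile of Normal(μ,σ) is μ + z_p·σ, with z_{0.07} = -1.476 and z_{0.96} = 1.751.
Eliminate σ: μ = (z₂·x₁ − z₁·x₂)/(z₂ − z₁) = (1.751·-8.7 − (-1.476)·1.8)/3.226 = -3.897.
Then σ = (x₂ − x₁)/(z₂ − z₁) = (1.8 − -8.7)/3.226 = 3.254.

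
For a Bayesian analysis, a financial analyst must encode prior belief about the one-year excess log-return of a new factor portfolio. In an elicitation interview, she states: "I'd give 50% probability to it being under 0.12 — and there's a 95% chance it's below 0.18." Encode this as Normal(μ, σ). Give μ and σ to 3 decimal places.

μ = 0.120, σ = 0.036

For Normal(μ,σ), the p-quantile is μ + z_p·σ. Here z_{0.5} = 0, z_{0.95} = 1.645.
So 0.12 = μ + 0σ and 0.18 = μ + 1.645σ.
Subtracting: σ = (0.18 − 0.12)/(1.645 − (0)) = 0.036.
Then μ = 0.12 − (0)·0.036 = 0.120.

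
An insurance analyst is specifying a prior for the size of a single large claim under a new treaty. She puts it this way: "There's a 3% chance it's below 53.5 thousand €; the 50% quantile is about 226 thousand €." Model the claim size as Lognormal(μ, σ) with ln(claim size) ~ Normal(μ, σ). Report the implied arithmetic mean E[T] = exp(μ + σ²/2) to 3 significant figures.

If T ~ Lognormal(μ,σ) then ln T ~ Normal(μ,σ), so the p-quantile of ln T is μ + z_p·σ.
ln(53.5) = 3.98 and ln(226) = 5.421; z_{0.03} = -1.881, z_{0.5} = 0.
σ = (5.421 − 3.98)/(0 − (-1.881)) = 0.766.
μ = 3.98 − (-1.881)·0.766 = 5.421.
E[T] = exp(μ + σ²/2) = exp(5.421 + 0.2934) = 303 thousand €.

E[T] ≈ 303 thousand €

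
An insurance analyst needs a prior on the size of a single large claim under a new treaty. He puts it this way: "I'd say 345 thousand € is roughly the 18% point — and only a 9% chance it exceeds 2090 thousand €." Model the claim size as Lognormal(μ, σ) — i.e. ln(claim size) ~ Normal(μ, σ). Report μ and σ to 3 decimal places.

If T ~ Lognormal(μ,σ) then ln T ~ Normal(μ,σ), so the p-quantile of ln T is μ + z_p·σ.
ln(345) = 5.844 and ln(2090) = 7.645; z_{0.18} = -0.9154, z_{0.91} = 1.341.
σ = (7.645 − 5.844)/(1.341 − (-0.9154)) = 0.798.
μ = 5.844 − (-0.9154)·0.798 = 6.574.

μ ≈ 6.574, σ ≈ 0.798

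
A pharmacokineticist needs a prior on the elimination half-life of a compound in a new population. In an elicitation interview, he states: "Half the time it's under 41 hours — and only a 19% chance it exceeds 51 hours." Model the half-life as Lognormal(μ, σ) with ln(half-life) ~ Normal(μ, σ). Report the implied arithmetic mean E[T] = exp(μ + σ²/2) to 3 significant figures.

E[T] ≈ 42.3 hours

If T ~ Lognormal(μ,σ) then ln T ~ Normal(μ,σ), so the p-quantile of ln T is μ + z_p·σ.
ln(41) = 3.714 and ln(51) = 3.932; z_{0.5} = 0, z_{0.81} = 0.8779.
σ = (3.932 − 3.714)/(0.8779 − (0)) = 0.249.
μ = 3.714 − (0)·0.249 = 3.714.
E[T] = exp(μ + σ²/2) = exp(3.714 + 0.0309) = 42.3 hours.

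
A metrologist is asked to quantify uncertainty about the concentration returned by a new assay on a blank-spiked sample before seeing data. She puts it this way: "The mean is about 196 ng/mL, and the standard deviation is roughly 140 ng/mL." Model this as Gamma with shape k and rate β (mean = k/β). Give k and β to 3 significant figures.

For Gamma(k, rate β): mean = k/β, variance = k/β², so CV = 1/√k.
CV = SD/mean = 140/196 = 0.7143, hence k = 1/CV² = 1.96.
Then β = k/mean = 1.96/196 = 0.01.

k ≈ 1.96, β ≈ 0.01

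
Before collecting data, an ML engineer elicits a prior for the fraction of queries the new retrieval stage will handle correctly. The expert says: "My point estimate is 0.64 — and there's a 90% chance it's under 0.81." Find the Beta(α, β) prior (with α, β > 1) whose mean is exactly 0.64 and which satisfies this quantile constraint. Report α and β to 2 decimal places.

With mean 0.64 fixed, write α = 0.64s, β = 0.36s where s = α+β.
Need P(θ < 0.81) = 0.9 under Beta(0.64s, 0.36s). Normal approximation: (q−m)/√(m(1−m)/s) ≈ z_{0.9} = 1.28, so s ≈ 0.64·0.36·(1.28)²/(0.81−0.64)² = 13.1.
At s = 13.1: P(θ<0.81) ≈ 0.913. Adjusting to match 0.9 gives s ≈ 11.79.
So α = 0.64·11.79 ≈ 7.55, β = 0.36·11.79 ≈ 4.24.

α ≈ 7.55, β ≈ 4.24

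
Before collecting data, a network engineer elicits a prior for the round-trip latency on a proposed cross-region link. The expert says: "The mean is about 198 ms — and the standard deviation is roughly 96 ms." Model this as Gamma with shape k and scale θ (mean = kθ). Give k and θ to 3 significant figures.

k ≈ 4.25, θ ≈ 46.5

For Gamma(k, scale θ): mean = kθ, variance = kθ², so CV = 1/√k.
CV = SD/mean = 96/198 = 0.4848, hence k = 1/CV² = 4.25.
Then θ = mean/k = 198/4.25 = 46.5.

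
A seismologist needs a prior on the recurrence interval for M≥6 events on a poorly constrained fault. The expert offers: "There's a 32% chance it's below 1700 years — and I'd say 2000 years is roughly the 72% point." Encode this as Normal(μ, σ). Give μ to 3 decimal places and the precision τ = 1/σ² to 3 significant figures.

For Normal(μ,σ), the p-quantile is μ + z_p·σ. Here z_{0.32} = -0.4677, z_{0.72} = 0.5828.
So 1700 = μ − 0.4677σ and 2000 = μ + 0.5828σ.
Subtracting: σ = (2000 − 1700)/(0.5828 − (-0.4677)) = 285.567.
Then μ = 1700 − (-0.4677)·285.567 = 1833.560.
Precision τ = 1/σ² = 1/285.6² = 1.23e-05.

μ = 1833.560, τ = 1.23e-05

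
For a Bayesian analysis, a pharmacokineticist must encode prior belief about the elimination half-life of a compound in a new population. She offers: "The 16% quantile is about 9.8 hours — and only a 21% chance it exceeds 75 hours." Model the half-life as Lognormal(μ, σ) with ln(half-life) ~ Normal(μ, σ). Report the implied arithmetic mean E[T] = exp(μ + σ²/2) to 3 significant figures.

E[T] ≈ 57.1 hours

If T ~ Lognormal(μ,σ) then ln T ~ Normal(μ,σ), so the p-quantile of ln T is μ + z_p·σ.
ln(9.8) = 2.282 and ln(75) = 4.317; z_{0.16} = -0.9945, z_{0.79} = 0.8064.
σ = (4.317 − 2.282)/(0.8064 − (-0.9945)) = 1.130.
μ = 2.282 − (-0.9945)·1.130 = 3.406.
E[T] = exp(μ + σ²/2) = exp(3.406 + 0.6385) = 57.1 hours.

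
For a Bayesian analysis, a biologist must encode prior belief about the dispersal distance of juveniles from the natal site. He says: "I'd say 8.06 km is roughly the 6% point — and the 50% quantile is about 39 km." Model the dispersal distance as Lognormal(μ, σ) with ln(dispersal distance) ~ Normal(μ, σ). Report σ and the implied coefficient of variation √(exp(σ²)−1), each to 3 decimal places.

If T ~ Lognormal(μ,σ) then ln T ~ Normal(μ,σ), so the p-quantile of ln T is μ + z_p·σ.
ln(8.06) = 2.087 and ln(39) = 3.664; z_{0.06} = -1.555, z_{0.5} = 0.
σ = (3.664 − 2.087)/(0 − (-1.555)) = 1.014.
μ = 2.087 − (-1.555)·1.014 = 3.664.
CV = √(exp(σ²)−1) = √(exp(1.0283)−1) = 1.340.

σ ≈ 1.014, CV ≈ 1.340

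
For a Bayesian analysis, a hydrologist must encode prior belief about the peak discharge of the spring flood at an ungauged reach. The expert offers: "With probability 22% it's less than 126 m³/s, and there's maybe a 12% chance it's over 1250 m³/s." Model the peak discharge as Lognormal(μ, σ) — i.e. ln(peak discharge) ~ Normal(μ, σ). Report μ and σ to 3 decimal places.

μ ≈ 5.746, σ ≈ 1.178

If T ~ Lognormal(μ,σ) then ln T ~ Normal(μ,σ), so the p-quantile of ln T is μ + z_p·σ.
ln(126) = 4.836 and ln(1250) = 7.131; z_{0.22} = -0.7722, z_{0.88} = 1.175.
σ = (7.131 − 4.836)/(1.175 − (-0.7722)) = 1.178.
μ = 4.836 − (-0.7722)·1.178 = 5.746.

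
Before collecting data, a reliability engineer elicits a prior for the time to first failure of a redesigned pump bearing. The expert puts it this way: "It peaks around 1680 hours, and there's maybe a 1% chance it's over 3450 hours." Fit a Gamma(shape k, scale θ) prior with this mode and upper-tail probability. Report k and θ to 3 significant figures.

k ≈ 10.4, θ ≈ 178

Gamma(k,θ) with k>1 has mode (k−1)θ, so θ = 1680/(k−1).
Need P(X < 3450) = 0.99 with θ tied to k this way. Start at k = 2, θ = 1680: P(X<3450) ≈ 0.608.
Too low — raise k to concentrate. Iterating converges to k ≈ 10.4.
Then θ = 1680/(10.4−1) ≈ 178.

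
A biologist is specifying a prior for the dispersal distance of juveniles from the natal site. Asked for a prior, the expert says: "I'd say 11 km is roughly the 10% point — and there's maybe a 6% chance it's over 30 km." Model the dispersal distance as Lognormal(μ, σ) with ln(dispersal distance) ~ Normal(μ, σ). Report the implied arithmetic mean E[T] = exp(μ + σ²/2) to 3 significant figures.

If T ~ Lognormal(μ,σ) then ln T ~ Normal(μ,σ), so the p-quantile of ln T is μ + z_p·σ.
ln(11) = 2.398 and ln(30) = 3.401; z_{0.1} = -1.282, z_{0.94} = 1.555.
σ = (3.401 − 2.398)/(1.555 − (-1.282)) = 0.354.
μ = 2.398 − (-1.282)·0.354 = 2.851.
E[T] = exp(μ + σ²/2) = exp(2.851 + 0.0626) = 18.4 km.

E[T] ≈ 18.4 km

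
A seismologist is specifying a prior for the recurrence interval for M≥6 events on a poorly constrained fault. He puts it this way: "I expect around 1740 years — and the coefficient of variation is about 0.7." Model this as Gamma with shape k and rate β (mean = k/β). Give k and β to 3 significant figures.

For Gamma(k, rate β): mean = k/β, variance = k/β², so CV = 1/√k.
CV = 0.7, hence k = 1/CV² = 2.04.
Then β = k/mean = 2.04/1740 = 0.00117.

k ≈ 2.04, β ≈ 0.00117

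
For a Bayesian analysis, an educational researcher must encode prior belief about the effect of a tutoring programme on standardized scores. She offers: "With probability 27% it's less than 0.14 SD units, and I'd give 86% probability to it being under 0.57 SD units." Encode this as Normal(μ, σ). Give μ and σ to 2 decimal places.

For Normal(μ,σ), the p-quantile is μ + z_p·σ. Here z_{0.27} = -0.6128, z_{0.86} = 1.08.
So 0.14 = μ − 0.6128σ and 0.57 = μ + 1.08σ.
Subtracting: σ = (0.57 − 0.14)/(1.08 − (-0.6128)) = 0.25.
Then μ = 0.14 − (-0.6128)·0.25 = 0.30.

μ = 0.30, σ = 0.25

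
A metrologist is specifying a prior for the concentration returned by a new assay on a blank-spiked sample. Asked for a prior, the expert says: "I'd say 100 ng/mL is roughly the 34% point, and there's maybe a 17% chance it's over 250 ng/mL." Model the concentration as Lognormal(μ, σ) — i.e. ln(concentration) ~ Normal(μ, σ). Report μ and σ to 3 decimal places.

If T ~ Lognormal(μ,σ) then ln T ~ Normal(μ,σ), so the p-quantile of ln T is μ + z_p·σ.
ln(100) = 4.605 and ln(250) = 5.521; z_{0.34} = -0.4125, z_{0.83} = 0.9542.
σ = (5.521 − 4.605)/(0.9542 − (-0.4125)) = 0.670.
μ = 4.605 − (-0.4125)·0.670 = 4.882.

μ ≈ 4.882, σ ≈ 0.670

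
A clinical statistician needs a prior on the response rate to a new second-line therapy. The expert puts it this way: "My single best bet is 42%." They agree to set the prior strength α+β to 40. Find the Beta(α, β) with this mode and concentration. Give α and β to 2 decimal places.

For α,β > 1 the Beta mode is (α−1)/(α+β−2). With α+β = 40, the mode is (α−1)/38.
Set (α−1)/38 = 0.42 → α = 1 + 0.42·38 = 16.96.
β = 40 − α = 23.04.

α = 16.96, β = 23.04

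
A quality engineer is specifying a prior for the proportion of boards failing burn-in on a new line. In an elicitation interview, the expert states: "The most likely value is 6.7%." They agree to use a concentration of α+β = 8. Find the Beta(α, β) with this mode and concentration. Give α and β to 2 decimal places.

α = 1.40, β = 6.60

For α,β > 1 the Beta mode is (α−1)/(α+β−2). With α+β = 8, the mode is (α−1)/6.
Set (α−1)/6 = 0.067 → α = 1 + 0.067·6 = 1.40.
β = 8 − α = 6.60.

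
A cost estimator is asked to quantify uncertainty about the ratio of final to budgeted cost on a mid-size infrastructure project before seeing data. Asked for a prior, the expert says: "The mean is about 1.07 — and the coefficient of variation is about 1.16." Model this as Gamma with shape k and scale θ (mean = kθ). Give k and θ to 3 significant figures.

For Gamma(k, scale θ): mean = kθ, variance = kθ², so CV = 1/√k.
CV = 1.16, hence k = 1/CV² = 0.743.
Then θ = mean/k = 1.07/0.743 = 1.44.

k ≈ 0.743, θ ≈ 1.44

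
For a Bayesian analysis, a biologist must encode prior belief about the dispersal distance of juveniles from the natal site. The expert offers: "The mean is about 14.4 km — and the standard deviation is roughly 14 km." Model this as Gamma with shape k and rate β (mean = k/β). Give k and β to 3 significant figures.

k ≈ 1.06, β ≈ 0.0735

For Gamma(k, rate β): mean = k/β, variance = k/β², so CV = 1/√k.
CV = SD/mean = 14/14.4 = 0.9722, hence k = 1/CV² = 1.06.
Then β = k/mean = 1.06/14.4 = 0.0735.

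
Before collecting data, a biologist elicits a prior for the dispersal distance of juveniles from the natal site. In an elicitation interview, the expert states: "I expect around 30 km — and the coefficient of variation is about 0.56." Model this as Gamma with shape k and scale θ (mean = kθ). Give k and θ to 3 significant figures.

For Gamma(k, scale θ): mean = kθ, variance = kθ², so CV = 1/√k.
CV = 0.56, hence k = 1/CV² = 3.19.
Then θ = mean/k = 30/3.19 = 9.41.

k ≈ 3.19, θ ≈ 9.41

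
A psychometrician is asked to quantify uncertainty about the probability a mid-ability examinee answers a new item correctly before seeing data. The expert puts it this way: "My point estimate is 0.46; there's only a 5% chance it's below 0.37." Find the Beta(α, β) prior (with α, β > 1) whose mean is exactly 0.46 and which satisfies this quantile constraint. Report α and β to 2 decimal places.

With mean 0.46 fixed, write α = 0.46s, β = 0.54s where s = α+β.
Need P(θ < 0.37) = 0.05 under Beta(0.46s, 0.54s). Normal approximation: (q−m)/√(m(1−m)/s) ≈ z_{0.05} = -1.64, so s ≈ 0.46·0.54·(-1.64)²/(0.37−0.46)² = 83.0.
At s = 83.0: P(θ<0.37) ≈ 0.048. Adjusting to match 0.05 gives s ≈ 81.07.
So α = 0.46·81.07 ≈ 37.29, β = 0.54·81.07 ≈ 43.78.

α ≈ 37.29, β ≈ 43.78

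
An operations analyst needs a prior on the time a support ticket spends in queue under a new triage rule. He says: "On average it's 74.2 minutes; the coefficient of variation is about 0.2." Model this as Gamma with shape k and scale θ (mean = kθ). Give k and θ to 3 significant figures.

k ≈ 25, θ ≈ 2.97

For Gamma(k, scale θ): mean = kθ, variance = kθ², so CV = 1/√k.
CV = 0.2, hence k = 1/CV² = 25.
Then θ = mean/k = 74.2/25 = 2.97.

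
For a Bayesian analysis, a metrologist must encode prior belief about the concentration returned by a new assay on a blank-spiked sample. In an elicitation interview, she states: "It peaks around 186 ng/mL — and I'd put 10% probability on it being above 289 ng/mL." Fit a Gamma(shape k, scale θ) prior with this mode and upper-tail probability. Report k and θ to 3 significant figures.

k ≈ 10.6, θ ≈ 19.3

Gamma(k,θ) with k>1 has mode (k−1)θ, so θ = 186/(k−1).
Need P(X < 289) = 0.9 with θ tied to k this way. Start at k = 2, θ = 186: P(X<289) ≈ 0.460.
Too low — raise k to concentrate. Iterating converges to k ≈ 10.6.
Then θ = 186/(10.6−1) ≈ 19.3.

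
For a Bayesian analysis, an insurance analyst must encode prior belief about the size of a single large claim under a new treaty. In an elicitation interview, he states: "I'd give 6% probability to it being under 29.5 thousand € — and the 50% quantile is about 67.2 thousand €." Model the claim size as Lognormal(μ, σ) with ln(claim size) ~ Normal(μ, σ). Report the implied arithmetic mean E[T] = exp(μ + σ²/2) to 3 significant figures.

E[T] ≈ 77.3 thousand €

If T ~ Lognormal(μ,σ) then ln T ~ Normal(μ,σ), so the p-quantile of ln T is μ + z_p·σ.
ln(29.5) = 3.384 and ln(67.2) = 4.208; z_{0.06} = -1.555, z_{0.5} = 0.
σ = (4.208 − 3.384)/(0 − (-1.555)) = 0.530.
μ = 3.384 − (-1.555)·0.530 = 4.208.
E[T] = exp(μ + σ²/2) = exp(4.208 + 0.1402) = 77.3 thousand €.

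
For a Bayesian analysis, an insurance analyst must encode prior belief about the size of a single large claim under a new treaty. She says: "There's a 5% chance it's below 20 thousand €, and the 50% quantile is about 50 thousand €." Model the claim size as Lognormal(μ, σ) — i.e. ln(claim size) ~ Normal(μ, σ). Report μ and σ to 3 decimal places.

If T ~ Lognormal(μ,σ) then ln T ~ Normal(μ,σ), so the p-quantile of ln T is μ + z_p·σ.
ln(20) = 2.996 and ln(50) = 3.912; z_{0.05} = -1.645, z_{0.5} = 0.
σ = (3.912 − 2.996)/(0 − (-1.645)) = 0.557.
μ = 2.996 − (-1.645)·0.557 = 3.912.

μ ≈ 3.912, σ ≈ 0.557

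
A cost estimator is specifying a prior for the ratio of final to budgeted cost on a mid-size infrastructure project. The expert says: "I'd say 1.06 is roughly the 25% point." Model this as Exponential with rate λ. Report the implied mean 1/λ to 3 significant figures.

mean ≈ 3.68

P(T < 1.06) = 1 − e^(−λ·1.06) = 0.25, so λ = −ln(1−0.25)/1.06 = −ln(0.75)/1.06 = 0.271.
Mean = 1/λ = 3.68.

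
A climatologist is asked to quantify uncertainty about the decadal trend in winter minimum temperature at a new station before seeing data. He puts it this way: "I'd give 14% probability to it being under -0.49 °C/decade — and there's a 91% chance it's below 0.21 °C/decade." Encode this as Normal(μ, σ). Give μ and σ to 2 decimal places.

The p-quantile of Normal(μ,σ) is μ + z_p·σ, with z_{0.14} = -1.08 and z_{0.91} = 1.341.
Eliminate σ: μ = (z₂·x₁ − z₁·x₂)/(z₂ − z₁) = (1.341·-0.49 − (-1.08)·0.21)/2.421 = -0.18.
Then σ = (x₂ − x₁)/(z₂ − z₁) = (0.21 − -0.49)/2.421 = 0.29.

μ = -0.18, σ = 0.29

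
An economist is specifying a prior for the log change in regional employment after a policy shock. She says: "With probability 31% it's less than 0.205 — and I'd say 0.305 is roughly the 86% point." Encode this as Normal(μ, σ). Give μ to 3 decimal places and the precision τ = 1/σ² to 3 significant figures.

μ = 0.236, τ = 248

For Normal(μ,σ), the p-quantile is μ + z_p·σ. Here z_{0.31} = -0.4959, z_{0.86} = 1.08.
So 0.205 = μ − 0.4959σ and 0.305 = μ + 1.08σ.
Subtracting: σ = (0.305 − 0.205)/(1.08 − (-0.4959)) = 0.063.
Then μ = 0.205 − (-0.4959)·0.063 = 0.236.
Precision τ = 1/σ² = 1/0.06344² = 248.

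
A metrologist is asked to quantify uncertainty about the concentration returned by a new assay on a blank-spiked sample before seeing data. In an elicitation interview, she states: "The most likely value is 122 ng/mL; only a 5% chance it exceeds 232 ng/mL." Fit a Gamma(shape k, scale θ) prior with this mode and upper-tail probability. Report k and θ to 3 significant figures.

k ≈ 7.73, θ ≈ 18.1

Gamma(k,θ) with k>1 has mode (k−1)θ, so θ = 122/(k−1).
Need P(X < 232) = 0.95 with θ tied to k this way. Start at k = 2, θ = 122: P(X<232) ≈ 0.567.
Too low — raise k to concentrate. Iterating converges to k ≈ 7.73.
Then θ = 122/(7.73−1) ≈ 18.1.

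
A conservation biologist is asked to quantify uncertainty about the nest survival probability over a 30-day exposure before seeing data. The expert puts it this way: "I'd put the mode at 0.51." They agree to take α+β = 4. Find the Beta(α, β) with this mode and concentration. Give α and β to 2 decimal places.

α = 2.02, β = 1.98

For α,β > 1 the Beta mode is (α−1)/(α+β−2). With α+β = 4, the mode is (α−1)/2.
Set (α−1)/2 = 0.51 → α = 1 + 0.51·2 = 2.02.
β = 4 − α = 1.98.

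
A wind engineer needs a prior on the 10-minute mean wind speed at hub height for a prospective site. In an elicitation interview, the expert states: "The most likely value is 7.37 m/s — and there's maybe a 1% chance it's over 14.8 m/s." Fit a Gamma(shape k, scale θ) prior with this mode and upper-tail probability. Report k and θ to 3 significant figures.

Gamma(k,θ) with k>1 has mode (k−1)θ, so θ = 7.37/(k−1).
Need P(X < 14.8) = 0.99 with θ tied to k this way. Start at k = 2, θ = 7.37: P(X<14.8) ≈ 0.596.
Too low — raise k to concentrate. Iterating converges to k ≈ 11.1.
Then θ = 7.37/(11.1−1) ≈ 0.73.

k ≈ 11.1, θ ≈ 0.73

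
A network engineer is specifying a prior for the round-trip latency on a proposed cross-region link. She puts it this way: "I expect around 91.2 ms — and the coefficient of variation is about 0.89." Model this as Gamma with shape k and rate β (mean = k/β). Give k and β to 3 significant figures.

k ≈ 1.26, β ≈ 0.0138

For Gamma(k, rate β): mean = k/β, variance = k/β², so CV = 1/√k.
CV = 0.89, hence k = 1/CV² = 1.26.
Then β = k/mean = 1.26/91.2 = 0.0138.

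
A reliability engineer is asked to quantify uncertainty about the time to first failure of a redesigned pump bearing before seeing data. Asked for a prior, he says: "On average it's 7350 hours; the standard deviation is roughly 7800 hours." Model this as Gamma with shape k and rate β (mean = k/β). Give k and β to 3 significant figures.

k ≈ 0.888, β ≈ 0.000121

For Gamma(k, rate β): mean = k/β, variance = k/β², so CV = 1/√k.
CV = SD/mean = 7800/7350 = 1.061, hence k = 1/CV² = 0.888.
Then β = k/mean = 0.888/7350 = 0.000121.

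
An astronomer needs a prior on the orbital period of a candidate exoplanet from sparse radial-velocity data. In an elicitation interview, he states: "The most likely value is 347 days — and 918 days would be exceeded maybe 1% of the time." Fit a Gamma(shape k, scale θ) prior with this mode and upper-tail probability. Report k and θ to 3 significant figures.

Gamma(k,θ) with k>1 has mode (k−1)θ, so θ = 347/(k−1).
Need P(X < 918) = 0.99 with θ tied to k this way. Start at k = 2, θ = 347: P(X<918) ≈ 0.741.
Too low — raise k to concentrate. Iterating converges to k ≈ 5.9.
Then θ = 347/(5.9−1) ≈ 70.9.

k ≈ 5.9, θ ≈ 70.9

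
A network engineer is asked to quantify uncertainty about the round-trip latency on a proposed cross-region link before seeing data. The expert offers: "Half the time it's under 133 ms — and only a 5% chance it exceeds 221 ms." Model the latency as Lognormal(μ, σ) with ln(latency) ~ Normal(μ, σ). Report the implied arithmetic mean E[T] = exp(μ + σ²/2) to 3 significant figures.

If T ~ Lognormal(μ,σ) then ln T ~ Normal(μ,σ), so the p-quantile of ln T is μ + z_p·σ.
ln(133) = 4.89 and ln(221) = 5.398; z_{0.5} = 0, z_{0.95} = 1.645.
σ = (5.398 − 4.89)/(1.645 − (0)) = 0.309.
μ = 4.89 − (0)·0.309 = 4.890.
E[T] = exp(μ + σ²/2) = exp(4.890 + 0.0477) = 139 ms.

E[T] ≈ 139 ms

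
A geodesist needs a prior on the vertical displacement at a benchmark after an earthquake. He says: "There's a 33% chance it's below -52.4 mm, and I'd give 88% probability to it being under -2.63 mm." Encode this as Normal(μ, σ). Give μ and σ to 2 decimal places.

μ = -38.84, σ = 30.82

The p-quantile of Normal(μ,σ) is μ + z_p·σ, with z_{0.33} = -0.4399 and z_{0.88} = 1.175.
Eliminate σ: μ = (z₂·x₁ − z₁·x₂)/(z₂ − z₁) = (1.175·-52.4 − (-0.4399)·-2.63)/1.615 = -38.84.
Then σ = (x₂ − x₁)/(z₂ − z₁) = (-2.63 − -52.4)/1.615 = 30.82.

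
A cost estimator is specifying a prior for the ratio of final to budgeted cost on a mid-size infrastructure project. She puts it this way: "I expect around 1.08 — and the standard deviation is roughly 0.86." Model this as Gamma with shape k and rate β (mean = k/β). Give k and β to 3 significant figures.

For Gamma(k, rate β): mean = k/β, variance = k/β², so CV = 1/√k.
CV = SD/mean = 0.86/1.08 = 0.7963, hence k = 1/CV² = 1.58.
Then β = k/mean = 1.58/1.08 = 1.46.

k ≈ 1.58, β ≈ 1.46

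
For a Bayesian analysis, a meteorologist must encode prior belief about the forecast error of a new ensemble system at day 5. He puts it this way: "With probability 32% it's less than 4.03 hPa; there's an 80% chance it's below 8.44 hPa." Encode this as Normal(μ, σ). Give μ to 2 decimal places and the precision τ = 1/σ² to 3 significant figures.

For Normal(μ,σ), the p-quantile is μ + z_p·σ. Here z_{0.32} = -0.4677, z_{0.8} = 0.8416.
So 4.03 = μ − 0.4677σ and 8.44 = μ + 0.8416σ.
Subtracting: σ = (8.44 − 4.03)/(0.8416 − (-0.4677)) = 3.37.
Then μ = 4.03 − (-0.4677)·3.37 = 5.61.
Precision τ = 1/σ² = 1/3.368² = 0.0881.

μ = 5.61, τ = 0.0881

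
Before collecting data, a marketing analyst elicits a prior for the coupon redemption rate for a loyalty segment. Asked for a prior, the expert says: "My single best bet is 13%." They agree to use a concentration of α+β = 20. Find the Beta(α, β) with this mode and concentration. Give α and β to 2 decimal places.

For α,β > 1 the Beta mode is (α−1)/(α+β−2). With α+β = 20, the mode is (α−1)/18.
Set (α−1)/18 = 0.13 → α = 1 + 0.13·18 = 3.34.
β = 20 − α = 16.66.

α = 3.34, β = 16.66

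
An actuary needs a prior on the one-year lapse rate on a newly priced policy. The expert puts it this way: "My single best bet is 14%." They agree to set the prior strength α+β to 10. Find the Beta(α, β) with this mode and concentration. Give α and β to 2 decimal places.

α = 2.12, β = 7.88

For α,β > 1 the Beta mode is (α−1)/(α+β−2). With α+β = 10, the mode is (α−1)/8.
Set (α−1)/8 = 0.14 → α = 1 + 0.14·8 = 2.12.
β = 10 − α = 7.88.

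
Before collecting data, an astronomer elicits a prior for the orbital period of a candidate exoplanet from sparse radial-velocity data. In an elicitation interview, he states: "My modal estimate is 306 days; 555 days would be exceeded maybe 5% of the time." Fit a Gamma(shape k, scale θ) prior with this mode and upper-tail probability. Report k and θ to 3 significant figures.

Gamma(k,θ) with k>1 has mode (k−1)θ, so θ = 306/(k−1).
Need P(X < 555) = 0.95 with θ tied to k this way. Start at k = 2, θ = 306: P(X<555) ≈ 0.541.
Too low — raise k to concentrate. Iterating converges to k ≈ 8.86.
Then θ = 306/(8.86−1) ≈ 38.9.

k ≈ 8.86, θ ≈ 38.9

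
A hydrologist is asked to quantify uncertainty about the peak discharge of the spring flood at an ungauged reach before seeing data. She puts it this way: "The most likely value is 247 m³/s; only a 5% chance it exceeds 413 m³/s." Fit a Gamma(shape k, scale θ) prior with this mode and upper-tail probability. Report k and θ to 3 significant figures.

Gamma(k,θ) with k>1 has mode (k−1)θ, so θ = 247/(k−1).
Need P(X < 413) = 0.95 with θ tied to k this way. Start at k = 2, θ = 247: P(X<413) ≈ 0.498.
Too low — raise k to concentrate. Iterating converges to k ≈ 11.6.
Then θ = 247/(11.6−1) ≈ 23.4.

k ≈ 11.6, θ ≈ 23.4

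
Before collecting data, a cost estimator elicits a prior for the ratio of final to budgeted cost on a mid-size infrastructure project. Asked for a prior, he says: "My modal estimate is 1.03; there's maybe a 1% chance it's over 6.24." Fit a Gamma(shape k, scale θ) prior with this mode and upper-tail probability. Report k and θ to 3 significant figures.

k ≈ 2.14, θ ≈ 0.905

Gamma(k,θ) with k>1 has mode (k−1)θ, so θ = 1.03/(k−1).
Need P(X < 6.24) = 0.99 with θ tied to k this way. Start at k = 2, θ = 1.03: P(X<6.24) ≈ 0.983.
Too low — raise k to concentrate. Iterating converges to k ≈ 2.14.
Then θ = 1.03/(2.14−1) ≈ 0.905.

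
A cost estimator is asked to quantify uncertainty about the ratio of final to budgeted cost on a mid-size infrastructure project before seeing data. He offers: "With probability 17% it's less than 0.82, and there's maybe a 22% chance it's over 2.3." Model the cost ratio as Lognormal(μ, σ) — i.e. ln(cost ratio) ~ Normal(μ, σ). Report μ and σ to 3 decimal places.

If T ~ Lognormal(μ,σ) then ln T ~ Normal(μ,σ), so the p-quantile of ln T is μ + z_p·σ.
ln(0.82) = -0.1985 and ln(2.3) = 0.8329; z_{0.17} = -0.9542, z_{0.78} = 0.7722.
σ = (0.8329 − -0.1985)/(0.7722 − (-0.9542)) = 0.597.
μ = -0.1985 − (-0.9542)·0.597 = 0.372.

μ ≈ 0.372, σ ≈ 0.597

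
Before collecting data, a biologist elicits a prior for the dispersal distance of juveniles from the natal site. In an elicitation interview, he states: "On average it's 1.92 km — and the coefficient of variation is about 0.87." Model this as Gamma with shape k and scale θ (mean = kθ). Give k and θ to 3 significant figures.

For Gamma(k, scale θ): mean = kθ, variance = kθ², so CV = 1/√k.
CV = 0.87, hence k = 1/CV² = 1.32.
Then θ = mean/k = 1.92/1.32 = 1.45.

k ≈ 1.32, θ ≈ 1.45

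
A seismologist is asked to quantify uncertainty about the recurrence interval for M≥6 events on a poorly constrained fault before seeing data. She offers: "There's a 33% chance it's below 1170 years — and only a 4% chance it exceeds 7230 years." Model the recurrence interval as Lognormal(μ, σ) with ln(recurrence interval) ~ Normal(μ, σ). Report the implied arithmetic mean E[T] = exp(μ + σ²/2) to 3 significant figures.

E[T] ≈ 2380 years

If T ~ Lognormal(μ,σ) then ln T ~ Normal(μ,σ), so the p-quantile of ln T is μ + z_p·σ.
ln(1170) = 7.065 and ln(7230) = 8.886; z_{0.33} = -0.4399, z_{0.96} = 1.751.
σ = (8.886 − 7.065)/(1.751 − (-0.4399)) = 0.831.
μ = 7.065 − (-0.4399)·0.831 = 7.430.
E[T] = exp(μ + σ²/2) = exp(7.430 + 0.3456) = 2380 years.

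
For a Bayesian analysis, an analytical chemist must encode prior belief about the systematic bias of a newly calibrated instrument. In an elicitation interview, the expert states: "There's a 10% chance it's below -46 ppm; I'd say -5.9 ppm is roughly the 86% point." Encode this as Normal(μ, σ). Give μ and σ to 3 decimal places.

For Normal(μ,σ), the p-quantile is μ + z_p·σ. Here z_{0.1} = -1.282, z_{0.86} = 1.08.
So -46 = μ − 1.282σ and -5.9 = μ + 1.08σ.
Subtracting: σ = (-5.9 − -46)/(1.08 − (-1.282)) = 16.978.
Then μ = -46 − (-1.282)·16.978 = -24.242.

μ = -24.242, σ = 16.978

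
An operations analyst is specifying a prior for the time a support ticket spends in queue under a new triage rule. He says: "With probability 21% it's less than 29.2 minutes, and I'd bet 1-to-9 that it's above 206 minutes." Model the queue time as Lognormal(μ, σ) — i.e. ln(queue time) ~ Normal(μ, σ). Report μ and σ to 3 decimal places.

μ ≈ 4.129, σ ≈ 0.936

If T ~ Lognormal(μ,σ) then ln T ~ Normal(μ,σ), so the p-quantile of ln T is μ + z_p·σ.
ln(29.2) = 3.374 and ln(206) = 5.328; z_{0.21} = -0.8064, z_{0.9} = 1.282.
σ = (5.328 − 3.374)/(1.282 − (-0.8064)) = 0.936.
μ = 3.374 − (-0.8064)·0.936 = 4.129.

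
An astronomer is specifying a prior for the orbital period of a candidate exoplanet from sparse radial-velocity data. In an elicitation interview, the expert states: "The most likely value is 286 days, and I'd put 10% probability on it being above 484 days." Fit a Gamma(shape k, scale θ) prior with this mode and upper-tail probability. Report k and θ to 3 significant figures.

Gamma(k,θ) with k>1 has mode (k−1)θ, so θ = 286/(k−1).
Need P(X < 484) = 0.9 with θ tied to k this way. Start at k = 2, θ = 286: P(X<484) ≈ 0.504.
Too low — raise k to concentrate. Iterating converges to k ≈ 7.84.
Then θ = 286/(7.84−1) ≈ 41.8.

k ≈ 7.84, θ ≈ 41.8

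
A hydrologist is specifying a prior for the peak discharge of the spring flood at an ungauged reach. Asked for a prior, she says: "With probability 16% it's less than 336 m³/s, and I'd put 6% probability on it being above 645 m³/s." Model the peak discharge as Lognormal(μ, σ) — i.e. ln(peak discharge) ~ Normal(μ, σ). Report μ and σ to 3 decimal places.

μ ≈ 6.072, σ ≈ 0.256

If T ~ Lognormal(μ,σ) then ln T ~ Normal(μ,σ), so the p-quantile of ln T is μ + z_p·σ.
ln(336) = 5.817 and ln(645) = 6.469; z_{0.16} = -0.9945, z_{0.94} = 1.555.
σ = (6.469 − 5.817)/(1.555 − (-0.9945)) = 0.256.
μ = 5.817 − (-0.9945)·0.256 = 6.072.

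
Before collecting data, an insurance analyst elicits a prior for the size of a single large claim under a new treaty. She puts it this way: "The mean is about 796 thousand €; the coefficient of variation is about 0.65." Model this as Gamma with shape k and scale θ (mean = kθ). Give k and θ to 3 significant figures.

For Gamma(k, scale θ): mean = kθ, variance = kθ², so CV = 1/√k.
CV = 0.65, hence k = 1/CV² = 2.37.
Then θ = mean/k = 796/2.37 = 336.

k ≈ 2.37, θ ≈ 336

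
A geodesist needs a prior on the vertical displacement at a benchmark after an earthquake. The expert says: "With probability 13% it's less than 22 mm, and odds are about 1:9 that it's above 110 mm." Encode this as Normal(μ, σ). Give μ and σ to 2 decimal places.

μ = 63.16, σ = 36.55

The p-quantile of Normal(μ,σ) is μ + z_p·σ, with z_{0.13} = -1.126 and z_{0.9} = 1.282.
Eliminate σ: μ = (z₂·x₁ − z₁·x₂)/(z₂ − z₁) = (1.282·22 − (-1.126)·110)/2.408 = 63.16.
Then σ = (x₂ − x₁)/(z₂ − z₁) = (110 − 22)/2.408 = 36.55.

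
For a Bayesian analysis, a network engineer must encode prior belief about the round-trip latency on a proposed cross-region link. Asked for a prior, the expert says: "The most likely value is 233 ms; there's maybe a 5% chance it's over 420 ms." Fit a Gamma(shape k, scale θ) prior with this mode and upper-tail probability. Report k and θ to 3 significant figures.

k ≈ 9.03, θ ≈ 29

Gamma(k,θ) with k>1 has mode (k−1)θ, so θ = 233/(k−1).
Need P(X < 420) = 0.95 with θ tied to k this way. Start at k = 2, θ = 233: P(X<420) ≈ 0.538.
Too low — raise k to concentrate. Iterating converges to k ≈ 9.03.
Then θ = 233/(9.03−1) ≈ 29.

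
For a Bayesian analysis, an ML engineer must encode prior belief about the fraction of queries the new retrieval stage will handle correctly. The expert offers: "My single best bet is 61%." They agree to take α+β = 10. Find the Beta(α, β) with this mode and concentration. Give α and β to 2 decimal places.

α = 5.88, β = 4.12

For α,β > 1 the Beta mode is (α−1)/(α+β−2). With α+β = 10, the mode is (α−1)/8.
Set (α−1)/8 = 0.61 → α = 1 + 0.61·8 = 5.88.
β = 10 − α = 4.12.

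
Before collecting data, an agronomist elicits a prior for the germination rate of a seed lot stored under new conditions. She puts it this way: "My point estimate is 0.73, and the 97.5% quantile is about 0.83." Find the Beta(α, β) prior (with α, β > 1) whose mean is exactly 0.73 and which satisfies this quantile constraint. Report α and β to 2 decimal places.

With mean 0.73 fixed, write α = 0.73s, β = 0.27s where s = α+β.
Need P(θ < 0.83) = 0.975 under Beta(0.73s, 0.27s). Normal approximation: (q−m)/√(m(1−m)/s) ≈ z_{0.975} = 1.96, so s ≈ 0.73·0.27·(1.96)²/(0.83−0.73)² = 75.7.
At s = 75.7: P(θ<0.83) ≈ 0.983. Adjusting to match 0.975 gives s ≈ 64.86.
So α = 0.73·64.86 ≈ 47.35, β = 0.27·64.86 ≈ 17.51.

α ≈ 47.35, β ≈ 17.51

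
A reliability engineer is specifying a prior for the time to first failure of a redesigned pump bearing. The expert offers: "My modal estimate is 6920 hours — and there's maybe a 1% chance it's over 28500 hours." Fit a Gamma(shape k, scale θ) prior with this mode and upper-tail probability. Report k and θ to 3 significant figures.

Gamma(k,θ) with k>1 has mode (k−1)θ, so θ = 6920/(k−1).
Need P(X < 28500) = 0.99 with θ tied to k this way. Start at k = 2, θ = 6920: P(X<28500) ≈ 0.917.
Too low — raise k to concentrate. Iterating converges to k ≈ 3.07.
Then θ = 6920/(3.07−1) ≈ 3340.

k ≈ 3.07, θ ≈ 3340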